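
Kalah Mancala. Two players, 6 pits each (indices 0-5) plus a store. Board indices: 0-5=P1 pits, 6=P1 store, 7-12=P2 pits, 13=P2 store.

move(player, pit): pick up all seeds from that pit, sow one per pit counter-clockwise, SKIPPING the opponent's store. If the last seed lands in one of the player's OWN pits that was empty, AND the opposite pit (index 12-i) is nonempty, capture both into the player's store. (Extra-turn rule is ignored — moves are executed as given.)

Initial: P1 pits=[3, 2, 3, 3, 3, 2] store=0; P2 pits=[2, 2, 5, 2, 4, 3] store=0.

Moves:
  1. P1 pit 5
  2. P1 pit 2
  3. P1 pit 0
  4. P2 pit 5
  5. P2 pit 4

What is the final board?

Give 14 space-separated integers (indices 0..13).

Answer: 2 5 1 5 4 0 5 0 2 5 2 0 1 2

Derivation:
Move 1: P1 pit5 -> P1=[3,2,3,3,3,0](1) P2=[3,2,5,2,4,3](0)
Move 2: P1 pit2 -> P1=[3,2,0,4,4,0](5) P2=[0,2,5,2,4,3](0)
Move 3: P1 pit0 -> P1=[0,3,1,5,4,0](5) P2=[0,2,5,2,4,3](0)
Move 4: P2 pit5 -> P1=[1,4,1,5,4,0](5) P2=[0,2,5,2,4,0](1)
Move 5: P2 pit4 -> P1=[2,5,1,5,4,0](5) P2=[0,2,5,2,0,1](2)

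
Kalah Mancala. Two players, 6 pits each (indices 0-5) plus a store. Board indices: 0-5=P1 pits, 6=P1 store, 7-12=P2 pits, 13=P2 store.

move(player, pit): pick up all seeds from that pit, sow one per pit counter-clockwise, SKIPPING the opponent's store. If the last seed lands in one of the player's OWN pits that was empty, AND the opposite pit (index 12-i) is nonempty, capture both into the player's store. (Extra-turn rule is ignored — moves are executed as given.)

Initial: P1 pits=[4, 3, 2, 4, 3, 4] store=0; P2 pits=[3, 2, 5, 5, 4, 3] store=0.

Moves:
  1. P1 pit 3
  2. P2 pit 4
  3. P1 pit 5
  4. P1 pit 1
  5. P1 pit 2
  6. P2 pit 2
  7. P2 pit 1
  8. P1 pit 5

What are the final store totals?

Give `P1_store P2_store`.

Move 1: P1 pit3 -> P1=[4,3,2,0,4,5](1) P2=[4,2,5,5,4,3](0)
Move 2: P2 pit4 -> P1=[5,4,2,0,4,5](1) P2=[4,2,5,5,0,4](1)
Move 3: P1 pit5 -> P1=[5,4,2,0,4,0](2) P2=[5,3,6,6,0,4](1)
Move 4: P1 pit1 -> P1=[5,0,3,1,5,0](8) P2=[0,3,6,6,0,4](1)
Move 5: P1 pit2 -> P1=[5,0,0,2,6,1](8) P2=[0,3,6,6,0,4](1)
Move 6: P2 pit2 -> P1=[6,1,0,2,6,1](8) P2=[0,3,0,7,1,5](2)
Move 7: P2 pit1 -> P1=[6,1,0,2,6,1](8) P2=[0,0,1,8,2,5](2)
Move 8: P1 pit5 -> P1=[6,1,0,2,6,0](9) P2=[0,0,1,8,2,5](2)

Answer: 9 2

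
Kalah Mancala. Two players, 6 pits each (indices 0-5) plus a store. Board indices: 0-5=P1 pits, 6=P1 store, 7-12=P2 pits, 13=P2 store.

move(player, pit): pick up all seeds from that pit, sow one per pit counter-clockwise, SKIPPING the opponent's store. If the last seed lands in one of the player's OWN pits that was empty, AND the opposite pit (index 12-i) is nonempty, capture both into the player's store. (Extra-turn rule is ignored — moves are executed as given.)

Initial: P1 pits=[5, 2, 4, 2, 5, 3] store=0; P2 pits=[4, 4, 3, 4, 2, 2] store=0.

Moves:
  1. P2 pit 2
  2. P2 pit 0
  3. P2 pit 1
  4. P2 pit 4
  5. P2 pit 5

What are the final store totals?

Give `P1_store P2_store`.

Move 1: P2 pit2 -> P1=[5,2,4,2,5,3](0) P2=[4,4,0,5,3,3](0)
Move 2: P2 pit0 -> P1=[5,2,4,2,5,3](0) P2=[0,5,1,6,4,3](0)
Move 3: P2 pit1 -> P1=[5,2,4,2,5,3](0) P2=[0,0,2,7,5,4](1)
Move 4: P2 pit4 -> P1=[6,3,5,2,5,3](0) P2=[0,0,2,7,0,5](2)
Move 5: P2 pit5 -> P1=[7,4,6,3,5,3](0) P2=[0,0,2,7,0,0](3)

Answer: 0 3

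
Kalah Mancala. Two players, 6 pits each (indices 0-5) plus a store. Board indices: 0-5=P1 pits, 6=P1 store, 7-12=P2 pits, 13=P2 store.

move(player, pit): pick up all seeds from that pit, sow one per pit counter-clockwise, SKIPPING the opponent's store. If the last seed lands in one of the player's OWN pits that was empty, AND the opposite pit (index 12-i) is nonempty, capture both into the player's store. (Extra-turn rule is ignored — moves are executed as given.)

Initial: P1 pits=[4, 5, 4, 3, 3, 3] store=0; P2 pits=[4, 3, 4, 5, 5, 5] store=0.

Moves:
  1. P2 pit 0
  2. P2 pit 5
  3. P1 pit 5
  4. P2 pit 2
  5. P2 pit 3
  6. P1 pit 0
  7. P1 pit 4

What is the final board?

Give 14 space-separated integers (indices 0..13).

Answer: 0 8 7 6 0 2 3 3 6 0 0 8 2 3

Derivation:
Move 1: P2 pit0 -> P1=[4,5,4,3,3,3](0) P2=[0,4,5,6,6,5](0)
Move 2: P2 pit5 -> P1=[5,6,5,4,3,3](0) P2=[0,4,5,6,6,0](1)
Move 3: P1 pit5 -> P1=[5,6,5,4,3,0](1) P2=[1,5,5,6,6,0](1)
Move 4: P2 pit2 -> P1=[6,6,5,4,3,0](1) P2=[1,5,0,7,7,1](2)
Move 5: P2 pit3 -> P1=[7,7,6,5,3,0](1) P2=[1,5,0,0,8,2](3)
Move 6: P1 pit0 -> P1=[0,8,7,6,4,1](2) P2=[2,5,0,0,8,2](3)
Move 7: P1 pit4 -> P1=[0,8,7,6,0,2](3) P2=[3,6,0,0,8,2](3)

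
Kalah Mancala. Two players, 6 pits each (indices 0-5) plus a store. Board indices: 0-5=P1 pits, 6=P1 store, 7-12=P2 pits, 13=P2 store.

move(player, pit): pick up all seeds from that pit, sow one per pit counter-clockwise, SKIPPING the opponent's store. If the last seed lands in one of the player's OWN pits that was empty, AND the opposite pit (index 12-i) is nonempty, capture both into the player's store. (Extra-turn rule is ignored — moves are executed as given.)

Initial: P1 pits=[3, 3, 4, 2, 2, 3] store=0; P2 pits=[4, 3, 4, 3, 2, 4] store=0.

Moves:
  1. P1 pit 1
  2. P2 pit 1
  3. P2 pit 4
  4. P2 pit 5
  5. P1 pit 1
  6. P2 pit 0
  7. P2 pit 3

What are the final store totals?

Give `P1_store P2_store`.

Answer: 0 3

Derivation:
Move 1: P1 pit1 -> P1=[3,0,5,3,3,3](0) P2=[4,3,4,3,2,4](0)
Move 2: P2 pit1 -> P1=[3,0,5,3,3,3](0) P2=[4,0,5,4,3,4](0)
Move 3: P2 pit4 -> P1=[4,0,5,3,3,3](0) P2=[4,0,5,4,0,5](1)
Move 4: P2 pit5 -> P1=[5,1,6,4,3,3](0) P2=[4,0,5,4,0,0](2)
Move 5: P1 pit1 -> P1=[5,0,7,4,3,3](0) P2=[4,0,5,4,0,0](2)
Move 6: P2 pit0 -> P1=[5,0,7,4,3,3](0) P2=[0,1,6,5,1,0](2)
Move 7: P2 pit3 -> P1=[6,1,7,4,3,3](0) P2=[0,1,6,0,2,1](3)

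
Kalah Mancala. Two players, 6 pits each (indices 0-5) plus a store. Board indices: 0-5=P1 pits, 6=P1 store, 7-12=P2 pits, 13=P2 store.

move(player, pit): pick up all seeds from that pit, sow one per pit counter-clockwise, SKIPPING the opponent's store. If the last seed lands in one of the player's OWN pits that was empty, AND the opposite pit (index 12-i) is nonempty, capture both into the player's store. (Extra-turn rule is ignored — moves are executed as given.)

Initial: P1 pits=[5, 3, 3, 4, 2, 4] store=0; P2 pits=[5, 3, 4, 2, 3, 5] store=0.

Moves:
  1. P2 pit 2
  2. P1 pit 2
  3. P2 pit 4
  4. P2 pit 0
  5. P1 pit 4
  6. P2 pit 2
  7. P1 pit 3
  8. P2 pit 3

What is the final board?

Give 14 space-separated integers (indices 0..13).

Move 1: P2 pit2 -> P1=[5,3,3,4,2,4](0) P2=[5,3,0,3,4,6](1)
Move 2: P1 pit2 -> P1=[5,3,0,5,3,5](0) P2=[5,3,0,3,4,6](1)
Move 3: P2 pit4 -> P1=[6,4,0,5,3,5](0) P2=[5,3,0,3,0,7](2)
Move 4: P2 pit0 -> P1=[6,4,0,5,3,5](0) P2=[0,4,1,4,1,8](2)
Move 5: P1 pit4 -> P1=[6,4,0,5,0,6](1) P2=[1,4,1,4,1,8](2)
Move 6: P2 pit2 -> P1=[6,4,0,5,0,6](1) P2=[1,4,0,5,1,8](2)
Move 7: P1 pit3 -> P1=[6,4,0,0,1,7](2) P2=[2,5,0,5,1,8](2)
Move 8: P2 pit3 -> P1=[7,5,0,0,1,7](2) P2=[2,5,0,0,2,9](3)

Answer: 7 5 0 0 1 7 2 2 5 0 0 2 9 3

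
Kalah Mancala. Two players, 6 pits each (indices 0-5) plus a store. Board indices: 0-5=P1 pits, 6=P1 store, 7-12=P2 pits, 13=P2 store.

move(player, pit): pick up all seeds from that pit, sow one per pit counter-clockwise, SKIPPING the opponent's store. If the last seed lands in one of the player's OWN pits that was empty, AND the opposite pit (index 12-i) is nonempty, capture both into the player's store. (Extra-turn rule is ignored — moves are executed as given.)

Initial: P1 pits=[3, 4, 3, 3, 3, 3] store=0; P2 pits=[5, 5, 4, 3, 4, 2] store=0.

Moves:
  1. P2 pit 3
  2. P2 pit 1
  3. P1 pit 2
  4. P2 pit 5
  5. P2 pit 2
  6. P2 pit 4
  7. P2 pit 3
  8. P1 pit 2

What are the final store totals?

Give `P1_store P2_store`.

Move 1: P2 pit3 -> P1=[3,4,3,3,3,3](0) P2=[5,5,4,0,5,3](1)
Move 2: P2 pit1 -> P1=[3,4,3,3,3,3](0) P2=[5,0,5,1,6,4](2)
Move 3: P1 pit2 -> P1=[3,4,0,4,4,4](0) P2=[5,0,5,1,6,4](2)
Move 4: P2 pit5 -> P1=[4,5,1,4,4,4](0) P2=[5,0,5,1,6,0](3)
Move 5: P2 pit2 -> P1=[5,5,1,4,4,4](0) P2=[5,0,0,2,7,1](4)
Move 6: P2 pit4 -> P1=[6,6,2,5,5,4](0) P2=[5,0,0,2,0,2](5)
Move 7: P2 pit3 -> P1=[6,6,2,5,5,4](0) P2=[5,0,0,0,1,3](5)
Move 8: P1 pit2 -> P1=[6,6,0,6,6,4](0) P2=[5,0,0,0,1,3](5)

Answer: 0 5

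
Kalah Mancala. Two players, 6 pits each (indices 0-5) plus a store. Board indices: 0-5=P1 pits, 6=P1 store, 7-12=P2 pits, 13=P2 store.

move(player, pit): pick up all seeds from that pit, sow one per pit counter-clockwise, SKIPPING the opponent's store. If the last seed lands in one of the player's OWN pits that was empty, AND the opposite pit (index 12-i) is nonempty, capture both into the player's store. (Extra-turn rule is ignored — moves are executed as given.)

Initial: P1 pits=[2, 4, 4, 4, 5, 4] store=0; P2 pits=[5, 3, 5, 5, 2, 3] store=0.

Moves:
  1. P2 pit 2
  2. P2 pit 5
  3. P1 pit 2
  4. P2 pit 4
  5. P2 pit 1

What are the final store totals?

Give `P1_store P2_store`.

Move 1: P2 pit2 -> P1=[3,4,4,4,5,4](0) P2=[5,3,0,6,3,4](1)
Move 2: P2 pit5 -> P1=[4,5,5,4,5,4](0) P2=[5,3,0,6,3,0](2)
Move 3: P1 pit2 -> P1=[4,5,0,5,6,5](1) P2=[6,3,0,6,3,0](2)
Move 4: P2 pit4 -> P1=[5,5,0,5,6,5](1) P2=[6,3,0,6,0,1](3)
Move 5: P2 pit1 -> P1=[5,0,0,5,6,5](1) P2=[6,0,1,7,0,1](9)

Answer: 1 9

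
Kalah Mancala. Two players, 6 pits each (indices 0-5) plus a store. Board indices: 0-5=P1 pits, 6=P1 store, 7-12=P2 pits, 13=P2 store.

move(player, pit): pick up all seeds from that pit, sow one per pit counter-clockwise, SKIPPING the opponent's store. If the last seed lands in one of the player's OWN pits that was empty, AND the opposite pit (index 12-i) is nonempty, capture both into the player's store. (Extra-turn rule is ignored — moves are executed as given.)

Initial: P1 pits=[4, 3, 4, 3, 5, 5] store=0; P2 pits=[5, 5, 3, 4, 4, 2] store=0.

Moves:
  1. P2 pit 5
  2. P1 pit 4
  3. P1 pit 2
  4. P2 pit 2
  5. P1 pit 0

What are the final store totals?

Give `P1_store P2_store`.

Move 1: P2 pit5 -> P1=[5,3,4,3,5,5](0) P2=[5,5,3,4,4,0](1)
Move 2: P1 pit4 -> P1=[5,3,4,3,0,6](1) P2=[6,6,4,4,4,0](1)
Move 3: P1 pit2 -> P1=[5,3,0,4,1,7](2) P2=[6,6,4,4,4,0](1)
Move 4: P2 pit2 -> P1=[5,3,0,4,1,7](2) P2=[6,6,0,5,5,1](2)
Move 5: P1 pit0 -> P1=[0,4,1,5,2,8](2) P2=[6,6,0,5,5,1](2)

Answer: 2 2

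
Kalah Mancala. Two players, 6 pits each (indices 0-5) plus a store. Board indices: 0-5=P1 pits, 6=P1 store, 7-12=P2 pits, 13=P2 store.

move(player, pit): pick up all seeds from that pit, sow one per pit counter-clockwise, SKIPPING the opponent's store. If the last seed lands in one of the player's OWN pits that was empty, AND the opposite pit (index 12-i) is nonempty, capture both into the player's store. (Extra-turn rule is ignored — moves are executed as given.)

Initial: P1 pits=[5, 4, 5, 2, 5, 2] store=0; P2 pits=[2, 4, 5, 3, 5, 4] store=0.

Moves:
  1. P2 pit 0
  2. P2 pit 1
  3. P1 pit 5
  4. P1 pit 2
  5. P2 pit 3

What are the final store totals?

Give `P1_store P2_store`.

Answer: 2 2

Derivation:
Move 1: P2 pit0 -> P1=[5,4,5,2,5,2](0) P2=[0,5,6,3,5,4](0)
Move 2: P2 pit1 -> P1=[5,4,5,2,5,2](0) P2=[0,0,7,4,6,5](1)
Move 3: P1 pit5 -> P1=[5,4,5,2,5,0](1) P2=[1,0,7,4,6,5](1)
Move 4: P1 pit2 -> P1=[5,4,0,3,6,1](2) P2=[2,0,7,4,6,5](1)
Move 5: P2 pit3 -> P1=[6,4,0,3,6,1](2) P2=[2,0,7,0,7,6](2)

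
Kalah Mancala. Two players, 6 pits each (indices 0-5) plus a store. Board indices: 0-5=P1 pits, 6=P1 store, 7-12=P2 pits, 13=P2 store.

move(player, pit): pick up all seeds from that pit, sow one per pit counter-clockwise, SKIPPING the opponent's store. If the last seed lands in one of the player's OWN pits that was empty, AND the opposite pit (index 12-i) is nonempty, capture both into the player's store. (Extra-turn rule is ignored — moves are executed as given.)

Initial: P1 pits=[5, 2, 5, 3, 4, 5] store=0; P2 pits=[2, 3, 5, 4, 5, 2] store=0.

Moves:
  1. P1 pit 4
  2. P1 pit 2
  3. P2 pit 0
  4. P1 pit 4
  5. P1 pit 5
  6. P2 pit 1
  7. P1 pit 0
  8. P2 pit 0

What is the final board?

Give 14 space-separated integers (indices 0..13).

Answer: 0 3 1 5 1 1 4 0 1 9 7 8 4 1

Derivation:
Move 1: P1 pit4 -> P1=[5,2,5,3,0,6](1) P2=[3,4,5,4,5,2](0)
Move 2: P1 pit2 -> P1=[5,2,0,4,1,7](2) P2=[4,4,5,4,5,2](0)
Move 3: P2 pit0 -> P1=[5,2,0,4,1,7](2) P2=[0,5,6,5,6,2](0)
Move 4: P1 pit4 -> P1=[5,2,0,4,0,8](2) P2=[0,5,6,5,6,2](0)
Move 5: P1 pit5 -> P1=[6,2,0,4,0,0](3) P2=[1,6,7,6,7,3](0)
Move 6: P2 pit1 -> P1=[7,2,0,4,0,0](3) P2=[1,0,8,7,8,4](1)
Move 7: P1 pit0 -> P1=[0,3,1,5,1,1](4) P2=[2,0,8,7,8,4](1)
Move 8: P2 pit0 -> P1=[0,3,1,5,1,1](4) P2=[0,1,9,7,8,4](1)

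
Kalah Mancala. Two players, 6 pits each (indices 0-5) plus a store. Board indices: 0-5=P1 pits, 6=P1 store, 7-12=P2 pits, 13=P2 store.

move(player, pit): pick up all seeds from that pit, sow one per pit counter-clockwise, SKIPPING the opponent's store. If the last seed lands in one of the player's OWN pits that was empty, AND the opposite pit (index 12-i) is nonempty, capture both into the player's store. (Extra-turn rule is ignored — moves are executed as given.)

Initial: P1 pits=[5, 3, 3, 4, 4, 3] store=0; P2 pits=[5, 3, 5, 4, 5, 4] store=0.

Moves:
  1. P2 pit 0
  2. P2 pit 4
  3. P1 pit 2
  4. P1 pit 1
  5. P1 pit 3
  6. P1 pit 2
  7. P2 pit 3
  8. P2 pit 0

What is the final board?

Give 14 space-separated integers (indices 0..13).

Answer: 7 1 1 0 7 6 10 0 6 0 0 1 7 2

Derivation:
Move 1: P2 pit0 -> P1=[5,3,3,4,4,3](0) P2=[0,4,6,5,6,5](0)
Move 2: P2 pit4 -> P1=[6,4,4,5,4,3](0) P2=[0,4,6,5,0,6](1)
Move 3: P1 pit2 -> P1=[6,4,0,6,5,4](1) P2=[0,4,6,5,0,6](1)
Move 4: P1 pit1 -> P1=[6,0,1,7,6,5](1) P2=[0,4,6,5,0,6](1)
Move 5: P1 pit3 -> P1=[6,0,1,0,7,6](2) P2=[1,5,7,6,0,6](1)
Move 6: P1 pit2 -> P1=[6,0,0,0,7,6](10) P2=[1,5,0,6,0,6](1)
Move 7: P2 pit3 -> P1=[7,1,1,0,7,6](10) P2=[1,5,0,0,1,7](2)
Move 8: P2 pit0 -> P1=[7,1,1,0,7,6](10) P2=[0,6,0,0,1,7](2)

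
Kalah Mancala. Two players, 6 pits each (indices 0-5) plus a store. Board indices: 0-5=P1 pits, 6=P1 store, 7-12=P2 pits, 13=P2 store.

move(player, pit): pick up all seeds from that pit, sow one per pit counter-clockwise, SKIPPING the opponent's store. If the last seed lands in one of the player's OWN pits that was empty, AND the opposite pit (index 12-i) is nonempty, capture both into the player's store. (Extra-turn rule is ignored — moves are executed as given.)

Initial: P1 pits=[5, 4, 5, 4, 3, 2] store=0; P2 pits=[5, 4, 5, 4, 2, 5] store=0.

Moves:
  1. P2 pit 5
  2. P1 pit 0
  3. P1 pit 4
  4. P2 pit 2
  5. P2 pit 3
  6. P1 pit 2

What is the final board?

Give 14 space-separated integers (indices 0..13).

Answer: 2 7 0 7 1 5 3 7 6 1 0 4 2 3

Derivation:
Move 1: P2 pit5 -> P1=[6,5,6,5,3,2](0) P2=[5,4,5,4,2,0](1)
Move 2: P1 pit0 -> P1=[0,6,7,6,4,3](1) P2=[5,4,5,4,2,0](1)
Move 3: P1 pit4 -> P1=[0,6,7,6,0,4](2) P2=[6,5,5,4,2,0](1)
Move 4: P2 pit2 -> P1=[1,6,7,6,0,4](2) P2=[6,5,0,5,3,1](2)
Move 5: P2 pit3 -> P1=[2,7,7,6,0,4](2) P2=[6,5,0,0,4,2](3)
Move 6: P1 pit2 -> P1=[2,7,0,7,1,5](3) P2=[7,6,1,0,4,2](3)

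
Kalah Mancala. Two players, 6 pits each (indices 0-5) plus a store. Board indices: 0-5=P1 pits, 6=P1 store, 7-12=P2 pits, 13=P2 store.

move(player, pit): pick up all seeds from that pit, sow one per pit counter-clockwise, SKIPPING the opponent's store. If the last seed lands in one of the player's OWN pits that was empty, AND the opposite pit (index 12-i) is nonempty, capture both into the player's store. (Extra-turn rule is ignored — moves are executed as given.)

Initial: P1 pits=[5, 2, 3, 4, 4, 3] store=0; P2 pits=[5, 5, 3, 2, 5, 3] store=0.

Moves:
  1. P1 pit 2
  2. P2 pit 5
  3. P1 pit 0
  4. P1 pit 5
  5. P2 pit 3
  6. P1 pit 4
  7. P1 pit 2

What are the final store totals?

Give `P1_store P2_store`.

Answer: 3 2

Derivation:
Move 1: P1 pit2 -> P1=[5,2,0,5,5,4](0) P2=[5,5,3,2,5,3](0)
Move 2: P2 pit5 -> P1=[6,3,0,5,5,4](0) P2=[5,5,3,2,5,0](1)
Move 3: P1 pit0 -> P1=[0,4,1,6,6,5](1) P2=[5,5,3,2,5,0](1)
Move 4: P1 pit5 -> P1=[0,4,1,6,6,0](2) P2=[6,6,4,3,5,0](1)
Move 5: P2 pit3 -> P1=[0,4,1,6,6,0](2) P2=[6,6,4,0,6,1](2)
Move 6: P1 pit4 -> P1=[0,4,1,6,0,1](3) P2=[7,7,5,1,6,1](2)
Move 7: P1 pit2 -> P1=[0,4,0,7,0,1](3) P2=[7,7,5,1,6,1](2)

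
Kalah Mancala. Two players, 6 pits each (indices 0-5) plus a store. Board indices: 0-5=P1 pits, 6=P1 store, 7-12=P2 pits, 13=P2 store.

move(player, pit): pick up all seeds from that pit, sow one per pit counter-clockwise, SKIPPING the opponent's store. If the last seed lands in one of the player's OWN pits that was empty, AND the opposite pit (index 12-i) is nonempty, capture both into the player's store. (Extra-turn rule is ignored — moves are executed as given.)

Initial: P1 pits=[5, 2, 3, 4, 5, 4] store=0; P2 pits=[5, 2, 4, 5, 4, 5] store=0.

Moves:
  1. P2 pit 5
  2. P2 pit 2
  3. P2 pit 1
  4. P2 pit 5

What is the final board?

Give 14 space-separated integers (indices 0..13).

Answer: 6 3 4 5 5 4 0 5 0 1 7 5 0 3

Derivation:
Move 1: P2 pit5 -> P1=[6,3,4,5,5,4](0) P2=[5,2,4,5,4,0](1)
Move 2: P2 pit2 -> P1=[6,3,4,5,5,4](0) P2=[5,2,0,6,5,1](2)
Move 3: P2 pit1 -> P1=[6,3,4,5,5,4](0) P2=[5,0,1,7,5,1](2)
Move 4: P2 pit5 -> P1=[6,3,4,5,5,4](0) P2=[5,0,1,7,5,0](3)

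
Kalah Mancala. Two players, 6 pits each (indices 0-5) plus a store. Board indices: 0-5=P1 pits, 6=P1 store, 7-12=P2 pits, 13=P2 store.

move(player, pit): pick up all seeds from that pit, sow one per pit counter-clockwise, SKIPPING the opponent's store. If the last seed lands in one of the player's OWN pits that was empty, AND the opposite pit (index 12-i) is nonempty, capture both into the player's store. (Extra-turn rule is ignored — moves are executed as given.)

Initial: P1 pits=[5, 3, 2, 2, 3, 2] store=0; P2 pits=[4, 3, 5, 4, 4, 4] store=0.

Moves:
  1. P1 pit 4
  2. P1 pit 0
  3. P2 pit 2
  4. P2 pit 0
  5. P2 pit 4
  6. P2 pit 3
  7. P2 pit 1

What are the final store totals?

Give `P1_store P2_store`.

Move 1: P1 pit4 -> P1=[5,3,2,2,0,3](1) P2=[5,3,5,4,4,4](0)
Move 2: P1 pit0 -> P1=[0,4,3,3,1,4](1) P2=[5,3,5,4,4,4](0)
Move 3: P2 pit2 -> P1=[1,4,3,3,1,4](1) P2=[5,3,0,5,5,5](1)
Move 4: P2 pit0 -> P1=[1,4,3,3,1,4](1) P2=[0,4,1,6,6,6](1)
Move 5: P2 pit4 -> P1=[2,5,4,4,1,4](1) P2=[0,4,1,6,0,7](2)
Move 6: P2 pit3 -> P1=[3,6,5,4,1,4](1) P2=[0,4,1,0,1,8](3)
Move 7: P2 pit1 -> P1=[3,6,5,4,1,4](1) P2=[0,0,2,1,2,9](3)

Answer: 1 3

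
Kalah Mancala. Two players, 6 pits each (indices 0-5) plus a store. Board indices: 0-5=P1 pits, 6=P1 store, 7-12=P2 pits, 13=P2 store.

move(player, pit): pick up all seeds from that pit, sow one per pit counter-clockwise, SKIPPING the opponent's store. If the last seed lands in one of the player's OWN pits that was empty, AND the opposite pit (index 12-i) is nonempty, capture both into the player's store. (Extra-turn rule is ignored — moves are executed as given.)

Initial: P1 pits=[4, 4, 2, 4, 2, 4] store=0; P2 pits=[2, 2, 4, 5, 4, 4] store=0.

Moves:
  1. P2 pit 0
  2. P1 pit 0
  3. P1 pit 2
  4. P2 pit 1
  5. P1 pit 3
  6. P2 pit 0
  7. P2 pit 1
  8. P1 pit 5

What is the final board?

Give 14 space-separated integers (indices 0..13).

Answer: 0 5 0 0 5 0 2 1 1 9 8 6 4 0

Derivation:
Move 1: P2 pit0 -> P1=[4,4,2,4,2,4](0) P2=[0,3,5,5,4,4](0)
Move 2: P1 pit0 -> P1=[0,5,3,5,3,4](0) P2=[0,3,5,5,4,4](0)
Move 3: P1 pit2 -> P1=[0,5,0,6,4,5](0) P2=[0,3,5,5,4,4](0)
Move 4: P2 pit1 -> P1=[0,5,0,6,4,5](0) P2=[0,0,6,6,5,4](0)
Move 5: P1 pit3 -> P1=[0,5,0,0,5,6](1) P2=[1,1,7,6,5,4](0)
Move 6: P2 pit0 -> P1=[0,5,0,0,5,6](1) P2=[0,2,7,6,5,4](0)
Move 7: P2 pit1 -> P1=[0,5,0,0,5,6](1) P2=[0,0,8,7,5,4](0)
Move 8: P1 pit5 -> P1=[0,5,0,0,5,0](2) P2=[1,1,9,8,6,4](0)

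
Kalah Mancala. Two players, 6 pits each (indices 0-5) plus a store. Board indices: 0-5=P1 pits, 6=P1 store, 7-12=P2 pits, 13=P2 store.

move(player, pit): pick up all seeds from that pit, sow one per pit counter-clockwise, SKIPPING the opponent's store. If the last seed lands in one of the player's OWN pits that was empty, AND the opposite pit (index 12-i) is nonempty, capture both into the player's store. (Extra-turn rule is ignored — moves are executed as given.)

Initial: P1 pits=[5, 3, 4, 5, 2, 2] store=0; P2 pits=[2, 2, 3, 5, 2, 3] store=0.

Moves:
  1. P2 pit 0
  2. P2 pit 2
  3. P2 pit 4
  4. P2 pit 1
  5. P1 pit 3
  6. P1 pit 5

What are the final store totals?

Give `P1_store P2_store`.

Answer: 2 6

Derivation:
Move 1: P2 pit0 -> P1=[5,3,4,5,2,2](0) P2=[0,3,4,5,2,3](0)
Move 2: P2 pit2 -> P1=[5,3,4,5,2,2](0) P2=[0,3,0,6,3,4](1)
Move 3: P2 pit4 -> P1=[6,3,4,5,2,2](0) P2=[0,3,0,6,0,5](2)
Move 4: P2 pit1 -> P1=[6,0,4,5,2,2](0) P2=[0,0,1,7,0,5](6)
Move 5: P1 pit3 -> P1=[6,0,4,0,3,3](1) P2=[1,1,1,7,0,5](6)
Move 6: P1 pit5 -> P1=[6,0,4,0,3,0](2) P2=[2,2,1,7,0,5](6)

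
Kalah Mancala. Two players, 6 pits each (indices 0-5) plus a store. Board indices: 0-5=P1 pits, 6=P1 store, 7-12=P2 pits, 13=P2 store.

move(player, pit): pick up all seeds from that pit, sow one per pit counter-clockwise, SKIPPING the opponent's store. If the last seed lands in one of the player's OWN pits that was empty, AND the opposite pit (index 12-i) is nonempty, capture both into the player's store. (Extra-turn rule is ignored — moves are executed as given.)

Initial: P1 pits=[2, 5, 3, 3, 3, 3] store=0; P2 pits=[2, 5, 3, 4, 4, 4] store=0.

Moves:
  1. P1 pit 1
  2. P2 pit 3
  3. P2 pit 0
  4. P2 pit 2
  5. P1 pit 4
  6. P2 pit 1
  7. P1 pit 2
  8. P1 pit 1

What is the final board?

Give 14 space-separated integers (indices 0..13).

Move 1: P1 pit1 -> P1=[2,0,4,4,4,4](1) P2=[2,5,3,4,4,4](0)
Move 2: P2 pit3 -> P1=[3,0,4,4,4,4](1) P2=[2,5,3,0,5,5](1)
Move 3: P2 pit0 -> P1=[3,0,4,4,4,4](1) P2=[0,6,4,0,5,5](1)
Move 4: P2 pit2 -> P1=[3,0,4,4,4,4](1) P2=[0,6,0,1,6,6](2)
Move 5: P1 pit4 -> P1=[3,0,4,4,0,5](2) P2=[1,7,0,1,6,6](2)
Move 6: P2 pit1 -> P1=[4,1,4,4,0,5](2) P2=[1,0,1,2,7,7](3)
Move 7: P1 pit2 -> P1=[4,1,0,5,1,6](3) P2=[1,0,1,2,7,7](3)
Move 8: P1 pit1 -> P1=[4,0,0,5,1,6](6) P2=[1,0,1,0,7,7](3)

Answer: 4 0 0 5 1 6 6 1 0 1 0 7 7 3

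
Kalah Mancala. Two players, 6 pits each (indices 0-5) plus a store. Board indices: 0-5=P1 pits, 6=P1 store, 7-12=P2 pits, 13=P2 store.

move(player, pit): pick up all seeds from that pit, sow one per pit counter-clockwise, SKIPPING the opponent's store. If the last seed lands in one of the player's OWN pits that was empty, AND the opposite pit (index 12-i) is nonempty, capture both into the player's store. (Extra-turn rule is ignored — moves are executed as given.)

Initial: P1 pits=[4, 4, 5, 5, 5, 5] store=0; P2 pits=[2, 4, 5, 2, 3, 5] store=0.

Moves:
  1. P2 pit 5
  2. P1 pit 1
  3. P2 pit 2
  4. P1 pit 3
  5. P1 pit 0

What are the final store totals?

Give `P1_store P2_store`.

Move 1: P2 pit5 -> P1=[5,5,6,6,5,5](0) P2=[2,4,5,2,3,0](1)
Move 2: P1 pit1 -> P1=[5,0,7,7,6,6](1) P2=[2,4,5,2,3,0](1)
Move 3: P2 pit2 -> P1=[6,0,7,7,6,6](1) P2=[2,4,0,3,4,1](2)
Move 4: P1 pit3 -> P1=[6,0,7,0,7,7](2) P2=[3,5,1,4,4,1](2)
Move 5: P1 pit0 -> P1=[0,1,8,1,8,8](3) P2=[3,5,1,4,4,1](2)

Answer: 3 2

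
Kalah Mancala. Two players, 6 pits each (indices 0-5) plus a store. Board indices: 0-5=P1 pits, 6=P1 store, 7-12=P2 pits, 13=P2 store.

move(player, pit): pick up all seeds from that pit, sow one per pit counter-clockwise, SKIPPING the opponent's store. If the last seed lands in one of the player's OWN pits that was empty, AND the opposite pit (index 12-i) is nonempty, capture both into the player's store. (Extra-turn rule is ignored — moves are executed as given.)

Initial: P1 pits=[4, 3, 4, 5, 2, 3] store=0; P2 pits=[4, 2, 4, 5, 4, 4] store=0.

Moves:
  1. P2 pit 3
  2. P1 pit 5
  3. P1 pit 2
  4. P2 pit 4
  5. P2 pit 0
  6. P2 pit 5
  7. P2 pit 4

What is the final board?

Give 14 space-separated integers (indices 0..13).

Answer: 0 6 2 7 4 2 2 0 4 5 1 0 0 11

Derivation:
Move 1: P2 pit3 -> P1=[5,4,4,5,2,3](0) P2=[4,2,4,0,5,5](1)
Move 2: P1 pit5 -> P1=[5,4,4,5,2,0](1) P2=[5,3,4,0,5,5](1)
Move 3: P1 pit2 -> P1=[5,4,0,6,3,1](2) P2=[5,3,4,0,5,5](1)
Move 4: P2 pit4 -> P1=[6,5,1,6,3,1](2) P2=[5,3,4,0,0,6](2)
Move 5: P2 pit0 -> P1=[6,5,1,6,3,1](2) P2=[0,4,5,1,1,7](2)
Move 6: P2 pit5 -> P1=[7,6,2,7,4,2](2) P2=[0,4,5,1,1,0](3)
Move 7: P2 pit4 -> P1=[0,6,2,7,4,2](2) P2=[0,4,5,1,0,0](11)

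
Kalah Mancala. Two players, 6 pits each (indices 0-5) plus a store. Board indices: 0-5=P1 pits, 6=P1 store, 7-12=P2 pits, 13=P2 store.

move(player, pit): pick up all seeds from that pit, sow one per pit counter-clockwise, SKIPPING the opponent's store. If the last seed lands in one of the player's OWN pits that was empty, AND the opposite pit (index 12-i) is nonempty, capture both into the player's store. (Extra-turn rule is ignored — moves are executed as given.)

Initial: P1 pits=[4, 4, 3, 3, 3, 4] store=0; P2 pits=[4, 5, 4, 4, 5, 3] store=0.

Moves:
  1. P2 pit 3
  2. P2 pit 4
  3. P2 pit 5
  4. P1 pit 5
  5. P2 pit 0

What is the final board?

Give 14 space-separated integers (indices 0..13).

Answer: 0 6 5 5 3 0 1 0 7 6 1 1 0 11

Derivation:
Move 1: P2 pit3 -> P1=[5,4,3,3,3,4](0) P2=[4,5,4,0,6,4](1)
Move 2: P2 pit4 -> P1=[6,5,4,4,3,4](0) P2=[4,5,4,0,0,5](2)
Move 3: P2 pit5 -> P1=[7,6,5,5,3,4](0) P2=[4,5,4,0,0,0](3)
Move 4: P1 pit5 -> P1=[7,6,5,5,3,0](1) P2=[5,6,5,0,0,0](3)
Move 5: P2 pit0 -> P1=[0,6,5,5,3,0](1) P2=[0,7,6,1,1,0](11)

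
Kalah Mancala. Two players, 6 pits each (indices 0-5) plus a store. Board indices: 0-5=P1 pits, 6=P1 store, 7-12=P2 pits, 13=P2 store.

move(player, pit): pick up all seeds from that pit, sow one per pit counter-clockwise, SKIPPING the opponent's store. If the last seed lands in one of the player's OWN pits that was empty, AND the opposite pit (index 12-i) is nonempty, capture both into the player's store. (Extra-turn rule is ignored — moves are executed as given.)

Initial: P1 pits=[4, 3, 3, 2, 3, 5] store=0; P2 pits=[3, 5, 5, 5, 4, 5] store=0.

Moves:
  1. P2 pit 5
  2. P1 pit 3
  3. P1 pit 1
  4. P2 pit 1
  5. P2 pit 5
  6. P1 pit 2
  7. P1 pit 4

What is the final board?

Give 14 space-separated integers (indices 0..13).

Move 1: P2 pit5 -> P1=[5,4,4,3,3,5](0) P2=[3,5,5,5,4,0](1)
Move 2: P1 pit3 -> P1=[5,4,4,0,4,6](1) P2=[3,5,5,5,4,0](1)
Move 3: P1 pit1 -> P1=[5,0,5,1,5,7](1) P2=[3,5,5,5,4,0](1)
Move 4: P2 pit1 -> P1=[5,0,5,1,5,7](1) P2=[3,0,6,6,5,1](2)
Move 5: P2 pit5 -> P1=[5,0,5,1,5,7](1) P2=[3,0,6,6,5,0](3)
Move 6: P1 pit2 -> P1=[5,0,0,2,6,8](2) P2=[4,0,6,6,5,0](3)
Move 7: P1 pit4 -> P1=[5,0,0,2,0,9](3) P2=[5,1,7,7,5,0](3)

Answer: 5 0 0 2 0 9 3 5 1 7 7 5 0 3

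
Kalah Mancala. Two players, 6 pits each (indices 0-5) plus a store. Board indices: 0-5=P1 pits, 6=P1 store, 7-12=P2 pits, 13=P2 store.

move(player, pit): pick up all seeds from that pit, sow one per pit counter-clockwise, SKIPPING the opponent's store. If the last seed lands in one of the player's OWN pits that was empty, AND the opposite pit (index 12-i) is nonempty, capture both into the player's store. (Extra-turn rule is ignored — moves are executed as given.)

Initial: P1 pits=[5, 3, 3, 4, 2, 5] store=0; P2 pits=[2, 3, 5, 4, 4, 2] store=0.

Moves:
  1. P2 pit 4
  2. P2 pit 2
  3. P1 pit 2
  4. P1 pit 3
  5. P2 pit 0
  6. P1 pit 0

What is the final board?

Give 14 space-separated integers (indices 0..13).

Answer: 0 5 1 1 5 8 2 1 5 1 6 1 4 2

Derivation:
Move 1: P2 pit4 -> P1=[6,4,3,4,2,5](0) P2=[2,3,5,4,0,3](1)
Move 2: P2 pit2 -> P1=[7,4,3,4,2,5](0) P2=[2,3,0,5,1,4](2)
Move 3: P1 pit2 -> P1=[7,4,0,5,3,6](0) P2=[2,3,0,5,1,4](2)
Move 4: P1 pit3 -> P1=[7,4,0,0,4,7](1) P2=[3,4,0,5,1,4](2)
Move 5: P2 pit0 -> P1=[7,4,0,0,4,7](1) P2=[0,5,1,6,1,4](2)
Move 6: P1 pit0 -> P1=[0,5,1,1,5,8](2) P2=[1,5,1,6,1,4](2)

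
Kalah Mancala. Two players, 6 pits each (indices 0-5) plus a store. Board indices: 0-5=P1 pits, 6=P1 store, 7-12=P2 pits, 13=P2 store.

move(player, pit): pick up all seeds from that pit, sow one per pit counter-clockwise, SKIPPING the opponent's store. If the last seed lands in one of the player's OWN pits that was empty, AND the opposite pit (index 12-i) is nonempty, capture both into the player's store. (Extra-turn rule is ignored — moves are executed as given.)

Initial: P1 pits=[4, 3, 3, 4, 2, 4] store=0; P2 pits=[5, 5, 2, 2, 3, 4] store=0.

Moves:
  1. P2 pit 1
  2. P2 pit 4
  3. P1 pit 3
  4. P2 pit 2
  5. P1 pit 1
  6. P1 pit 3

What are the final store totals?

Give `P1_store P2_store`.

Answer: 1 2

Derivation:
Move 1: P2 pit1 -> P1=[4,3,3,4,2,4](0) P2=[5,0,3,3,4,5](1)
Move 2: P2 pit4 -> P1=[5,4,3,4,2,4](0) P2=[5,0,3,3,0,6](2)
Move 3: P1 pit3 -> P1=[5,4,3,0,3,5](1) P2=[6,0,3,3,0,6](2)
Move 4: P2 pit2 -> P1=[5,4,3,0,3,5](1) P2=[6,0,0,4,1,7](2)
Move 5: P1 pit1 -> P1=[5,0,4,1,4,6](1) P2=[6,0,0,4,1,7](2)
Move 6: P1 pit3 -> P1=[5,0,4,0,5,6](1) P2=[6,0,0,4,1,7](2)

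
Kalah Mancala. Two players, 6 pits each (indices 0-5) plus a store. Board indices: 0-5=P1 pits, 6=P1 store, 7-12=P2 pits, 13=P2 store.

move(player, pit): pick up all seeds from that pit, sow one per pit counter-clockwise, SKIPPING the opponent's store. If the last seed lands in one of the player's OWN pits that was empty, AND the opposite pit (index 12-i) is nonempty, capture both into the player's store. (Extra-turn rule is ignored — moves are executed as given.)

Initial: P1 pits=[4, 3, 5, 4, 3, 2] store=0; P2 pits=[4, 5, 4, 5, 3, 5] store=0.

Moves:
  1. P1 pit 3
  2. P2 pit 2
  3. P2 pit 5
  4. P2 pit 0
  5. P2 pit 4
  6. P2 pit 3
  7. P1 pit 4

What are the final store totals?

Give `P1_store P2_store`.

Move 1: P1 pit3 -> P1=[4,3,5,0,4,3](1) P2=[5,5,4,5,3,5](0)
Move 2: P2 pit2 -> P1=[4,3,5,0,4,3](1) P2=[5,5,0,6,4,6](1)
Move 3: P2 pit5 -> P1=[5,4,6,1,5,3](1) P2=[5,5,0,6,4,0](2)
Move 4: P2 pit0 -> P1=[0,4,6,1,5,3](1) P2=[0,6,1,7,5,0](8)
Move 5: P2 pit4 -> P1=[1,5,7,1,5,3](1) P2=[0,6,1,7,0,1](9)
Move 6: P2 pit3 -> P1=[2,6,8,2,5,3](1) P2=[0,6,1,0,1,2](10)
Move 7: P1 pit4 -> P1=[2,6,8,2,0,4](2) P2=[1,7,2,0,1,2](10)

Answer: 2 10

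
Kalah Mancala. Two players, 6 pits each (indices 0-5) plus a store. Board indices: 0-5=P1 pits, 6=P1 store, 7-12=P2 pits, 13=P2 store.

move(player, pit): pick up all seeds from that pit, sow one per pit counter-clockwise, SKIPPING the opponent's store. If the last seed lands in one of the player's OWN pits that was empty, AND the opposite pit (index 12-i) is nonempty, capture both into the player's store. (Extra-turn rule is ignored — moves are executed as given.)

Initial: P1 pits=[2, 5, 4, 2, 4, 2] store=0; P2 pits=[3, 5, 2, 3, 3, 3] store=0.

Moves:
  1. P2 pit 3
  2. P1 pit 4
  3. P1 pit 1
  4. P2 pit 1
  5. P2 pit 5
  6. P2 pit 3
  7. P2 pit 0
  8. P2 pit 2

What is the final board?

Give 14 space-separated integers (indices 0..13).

Move 1: P2 pit3 -> P1=[2,5,4,2,4,2](0) P2=[3,5,2,0,4,4](1)
Move 2: P1 pit4 -> P1=[2,5,4,2,0,3](1) P2=[4,6,2,0,4,4](1)
Move 3: P1 pit1 -> P1=[2,0,5,3,1,4](2) P2=[4,6,2,0,4,4](1)
Move 4: P2 pit1 -> P1=[3,0,5,3,1,4](2) P2=[4,0,3,1,5,5](2)
Move 5: P2 pit5 -> P1=[4,1,6,4,1,4](2) P2=[4,0,3,1,5,0](3)
Move 6: P2 pit3 -> P1=[4,1,6,4,1,4](2) P2=[4,0,3,0,6,0](3)
Move 7: P2 pit0 -> P1=[4,1,6,4,1,4](2) P2=[0,1,4,1,7,0](3)
Move 8: P2 pit2 -> P1=[4,1,6,4,1,4](2) P2=[0,1,0,2,8,1](4)

Answer: 4 1 6 4 1 4 2 0 1 0 2 8 1 4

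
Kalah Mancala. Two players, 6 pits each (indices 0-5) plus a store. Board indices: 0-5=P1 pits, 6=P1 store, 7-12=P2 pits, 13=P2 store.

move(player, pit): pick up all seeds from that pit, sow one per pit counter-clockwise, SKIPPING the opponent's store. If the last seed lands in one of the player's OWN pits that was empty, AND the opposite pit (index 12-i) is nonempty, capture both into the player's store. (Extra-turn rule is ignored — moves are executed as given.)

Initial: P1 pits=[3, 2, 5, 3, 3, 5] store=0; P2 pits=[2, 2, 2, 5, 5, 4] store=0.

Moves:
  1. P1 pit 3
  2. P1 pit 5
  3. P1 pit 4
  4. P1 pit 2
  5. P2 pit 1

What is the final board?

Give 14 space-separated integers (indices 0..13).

Move 1: P1 pit3 -> P1=[3,2,5,0,4,6](1) P2=[2,2,2,5,5,4](0)
Move 2: P1 pit5 -> P1=[3,2,5,0,4,0](2) P2=[3,3,3,6,6,4](0)
Move 3: P1 pit4 -> P1=[3,2,5,0,0,1](3) P2=[4,4,3,6,6,4](0)
Move 4: P1 pit2 -> P1=[3,2,0,1,1,2](4) P2=[5,4,3,6,6,4](0)
Move 5: P2 pit1 -> P1=[3,2,0,1,1,2](4) P2=[5,0,4,7,7,5](0)

Answer: 3 2 0 1 1 2 4 5 0 4 7 7 5 0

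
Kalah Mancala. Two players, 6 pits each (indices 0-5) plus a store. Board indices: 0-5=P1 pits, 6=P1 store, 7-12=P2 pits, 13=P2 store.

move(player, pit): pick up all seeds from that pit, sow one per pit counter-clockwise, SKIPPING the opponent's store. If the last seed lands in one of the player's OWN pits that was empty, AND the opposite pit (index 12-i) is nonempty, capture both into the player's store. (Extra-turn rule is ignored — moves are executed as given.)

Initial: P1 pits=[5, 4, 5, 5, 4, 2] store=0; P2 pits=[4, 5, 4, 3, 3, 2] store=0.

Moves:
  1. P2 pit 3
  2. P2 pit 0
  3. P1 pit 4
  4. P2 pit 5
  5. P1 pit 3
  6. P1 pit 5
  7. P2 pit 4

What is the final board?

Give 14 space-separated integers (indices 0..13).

Answer: 7 6 6 0 1 0 3 3 9 6 1 0 1 3

Derivation:
Move 1: P2 pit3 -> P1=[5,4,5,5,4,2](0) P2=[4,5,4,0,4,3](1)
Move 2: P2 pit0 -> P1=[5,4,5,5,4,2](0) P2=[0,6,5,1,5,3](1)
Move 3: P1 pit4 -> P1=[5,4,5,5,0,3](1) P2=[1,7,5,1,5,3](1)
Move 4: P2 pit5 -> P1=[6,5,5,5,0,3](1) P2=[1,7,5,1,5,0](2)
Move 5: P1 pit3 -> P1=[6,5,5,0,1,4](2) P2=[2,8,5,1,5,0](2)
Move 6: P1 pit5 -> P1=[6,5,5,0,1,0](3) P2=[3,9,6,1,5,0](2)
Move 7: P2 pit4 -> P1=[7,6,6,0,1,0](3) P2=[3,9,6,1,0,1](3)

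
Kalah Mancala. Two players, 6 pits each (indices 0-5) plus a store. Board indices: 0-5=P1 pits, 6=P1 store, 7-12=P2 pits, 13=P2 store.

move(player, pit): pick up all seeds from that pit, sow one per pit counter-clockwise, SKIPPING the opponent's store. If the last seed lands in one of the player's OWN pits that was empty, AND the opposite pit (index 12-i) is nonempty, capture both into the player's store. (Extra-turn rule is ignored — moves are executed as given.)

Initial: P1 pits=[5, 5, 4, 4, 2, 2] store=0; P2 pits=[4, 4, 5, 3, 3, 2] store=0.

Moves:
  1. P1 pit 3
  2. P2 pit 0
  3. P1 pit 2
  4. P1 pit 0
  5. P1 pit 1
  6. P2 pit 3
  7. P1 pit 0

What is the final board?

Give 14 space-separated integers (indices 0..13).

Move 1: P1 pit3 -> P1=[5,5,4,0,3,3](1) P2=[5,4,5,3,3,2](0)
Move 2: P2 pit0 -> P1=[5,5,4,0,3,3](1) P2=[0,5,6,4,4,3](0)
Move 3: P1 pit2 -> P1=[5,5,0,1,4,4](2) P2=[0,5,6,4,4,3](0)
Move 4: P1 pit0 -> P1=[0,6,1,2,5,5](2) P2=[0,5,6,4,4,3](0)
Move 5: P1 pit1 -> P1=[0,0,2,3,6,6](3) P2=[1,5,6,4,4,3](0)
Move 6: P2 pit3 -> P1=[1,0,2,3,6,6](3) P2=[1,5,6,0,5,4](1)
Move 7: P1 pit0 -> P1=[0,0,2,3,6,6](9) P2=[1,5,6,0,0,4](1)

Answer: 0 0 2 3 6 6 9 1 5 6 0 0 4 1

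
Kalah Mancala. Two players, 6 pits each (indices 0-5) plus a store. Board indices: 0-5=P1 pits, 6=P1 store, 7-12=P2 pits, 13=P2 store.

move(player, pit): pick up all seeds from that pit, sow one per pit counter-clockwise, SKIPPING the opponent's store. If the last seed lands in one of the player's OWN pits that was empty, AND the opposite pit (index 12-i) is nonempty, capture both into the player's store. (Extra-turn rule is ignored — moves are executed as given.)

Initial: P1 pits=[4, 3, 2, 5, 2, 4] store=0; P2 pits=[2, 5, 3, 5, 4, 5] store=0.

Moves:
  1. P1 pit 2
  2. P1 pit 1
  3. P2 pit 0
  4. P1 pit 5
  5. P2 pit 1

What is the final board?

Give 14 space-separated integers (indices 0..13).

Move 1: P1 pit2 -> P1=[4,3,0,6,3,4](0) P2=[2,5,3,5,4,5](0)
Move 2: P1 pit1 -> P1=[4,0,1,7,4,4](0) P2=[2,5,3,5,4,5](0)
Move 3: P2 pit0 -> P1=[4,0,1,7,4,4](0) P2=[0,6,4,5,4,5](0)
Move 4: P1 pit5 -> P1=[4,0,1,7,4,0](1) P2=[1,7,5,5,4,5](0)
Move 5: P2 pit1 -> P1=[5,1,1,7,4,0](1) P2=[1,0,6,6,5,6](1)

Answer: 5 1 1 7 4 0 1 1 0 6 6 5 6 1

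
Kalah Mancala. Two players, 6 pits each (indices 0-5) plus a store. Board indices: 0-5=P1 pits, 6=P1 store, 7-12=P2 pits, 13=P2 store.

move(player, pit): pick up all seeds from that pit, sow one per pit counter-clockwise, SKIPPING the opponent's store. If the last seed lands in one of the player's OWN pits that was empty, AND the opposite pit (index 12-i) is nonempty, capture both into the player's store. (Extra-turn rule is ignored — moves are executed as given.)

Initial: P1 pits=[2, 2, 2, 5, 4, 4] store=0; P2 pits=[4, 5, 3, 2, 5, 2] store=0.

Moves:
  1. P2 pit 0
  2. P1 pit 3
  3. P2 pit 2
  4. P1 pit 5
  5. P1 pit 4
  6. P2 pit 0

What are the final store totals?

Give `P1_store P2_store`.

Answer: 3 1

Derivation:
Move 1: P2 pit0 -> P1=[2,2,2,5,4,4](0) P2=[0,6,4,3,6,2](0)
Move 2: P1 pit3 -> P1=[2,2,2,0,5,5](1) P2=[1,7,4,3,6,2](0)
Move 3: P2 pit2 -> P1=[2,2,2,0,5,5](1) P2=[1,7,0,4,7,3](1)
Move 4: P1 pit5 -> P1=[2,2,2,0,5,0](2) P2=[2,8,1,5,7,3](1)
Move 5: P1 pit4 -> P1=[2,2,2,0,0,1](3) P2=[3,9,2,5,7,3](1)
Move 6: P2 pit0 -> P1=[2,2,2,0,0,1](3) P2=[0,10,3,6,7,3](1)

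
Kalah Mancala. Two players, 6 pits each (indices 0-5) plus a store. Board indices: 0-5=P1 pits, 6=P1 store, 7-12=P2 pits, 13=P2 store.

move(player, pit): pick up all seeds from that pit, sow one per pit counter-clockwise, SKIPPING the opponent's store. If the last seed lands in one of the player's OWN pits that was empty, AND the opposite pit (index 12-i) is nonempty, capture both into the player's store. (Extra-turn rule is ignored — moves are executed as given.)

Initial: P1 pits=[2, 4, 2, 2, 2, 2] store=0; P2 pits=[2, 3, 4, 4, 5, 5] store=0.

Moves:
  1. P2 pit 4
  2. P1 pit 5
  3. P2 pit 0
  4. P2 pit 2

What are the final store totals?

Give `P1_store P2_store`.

Move 1: P2 pit4 -> P1=[3,5,3,2,2,2](0) P2=[2,3,4,4,0,6](1)
Move 2: P1 pit5 -> P1=[3,5,3,2,2,0](1) P2=[3,3,4,4,0,6](1)
Move 3: P2 pit0 -> P1=[3,5,3,2,2,0](1) P2=[0,4,5,5,0,6](1)
Move 4: P2 pit2 -> P1=[4,5,3,2,2,0](1) P2=[0,4,0,6,1,7](2)

Answer: 1 2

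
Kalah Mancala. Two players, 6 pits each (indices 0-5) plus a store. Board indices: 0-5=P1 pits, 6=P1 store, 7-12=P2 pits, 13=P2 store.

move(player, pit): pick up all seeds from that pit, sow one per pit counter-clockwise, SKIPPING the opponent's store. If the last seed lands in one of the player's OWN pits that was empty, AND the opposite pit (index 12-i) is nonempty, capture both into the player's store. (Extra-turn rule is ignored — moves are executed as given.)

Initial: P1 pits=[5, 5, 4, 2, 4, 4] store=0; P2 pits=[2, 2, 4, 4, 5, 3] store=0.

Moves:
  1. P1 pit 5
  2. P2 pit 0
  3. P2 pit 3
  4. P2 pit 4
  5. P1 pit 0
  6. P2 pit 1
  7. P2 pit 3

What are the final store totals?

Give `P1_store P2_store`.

Answer: 2 2

Derivation:
Move 1: P1 pit5 -> P1=[5,5,4,2,4,0](1) P2=[3,3,5,4,5,3](0)
Move 2: P2 pit0 -> P1=[5,5,4,2,4,0](1) P2=[0,4,6,5,5,3](0)
Move 3: P2 pit3 -> P1=[6,6,4,2,4,0](1) P2=[0,4,6,0,6,4](1)
Move 4: P2 pit4 -> P1=[7,7,5,3,4,0](1) P2=[0,4,6,0,0,5](2)
Move 5: P1 pit0 -> P1=[0,8,6,4,5,1](2) P2=[1,4,6,0,0,5](2)
Move 6: P2 pit1 -> P1=[0,8,6,4,5,1](2) P2=[1,0,7,1,1,6](2)
Move 7: P2 pit3 -> P1=[0,8,6,4,5,1](2) P2=[1,0,7,0,2,6](2)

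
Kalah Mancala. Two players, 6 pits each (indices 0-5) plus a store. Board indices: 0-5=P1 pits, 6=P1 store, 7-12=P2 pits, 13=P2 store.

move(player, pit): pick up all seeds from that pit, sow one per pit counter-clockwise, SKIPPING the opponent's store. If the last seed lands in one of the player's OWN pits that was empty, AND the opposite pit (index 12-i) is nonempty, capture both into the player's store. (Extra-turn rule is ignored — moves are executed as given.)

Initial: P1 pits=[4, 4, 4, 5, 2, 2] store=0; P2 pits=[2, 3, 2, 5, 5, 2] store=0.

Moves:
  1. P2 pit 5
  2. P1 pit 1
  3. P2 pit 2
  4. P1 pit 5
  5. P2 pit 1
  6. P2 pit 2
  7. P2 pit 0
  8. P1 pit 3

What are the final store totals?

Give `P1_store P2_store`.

Answer: 2 7

Derivation:
Move 1: P2 pit5 -> P1=[5,4,4,5,2,2](0) P2=[2,3,2,5,5,0](1)
Move 2: P1 pit1 -> P1=[5,0,5,6,3,3](0) P2=[2,3,2,5,5,0](1)
Move 3: P2 pit2 -> P1=[5,0,5,6,3,3](0) P2=[2,3,0,6,6,0](1)
Move 4: P1 pit5 -> P1=[5,0,5,6,3,0](1) P2=[3,4,0,6,6,0](1)
Move 5: P2 pit1 -> P1=[0,0,5,6,3,0](1) P2=[3,0,1,7,7,0](7)
Move 6: P2 pit2 -> P1=[0,0,5,6,3,0](1) P2=[3,0,0,8,7,0](7)
Move 7: P2 pit0 -> P1=[0,0,5,6,3,0](1) P2=[0,1,1,9,7,0](7)
Move 8: P1 pit3 -> P1=[0,0,5,0,4,1](2) P2=[1,2,2,9,7,0](7)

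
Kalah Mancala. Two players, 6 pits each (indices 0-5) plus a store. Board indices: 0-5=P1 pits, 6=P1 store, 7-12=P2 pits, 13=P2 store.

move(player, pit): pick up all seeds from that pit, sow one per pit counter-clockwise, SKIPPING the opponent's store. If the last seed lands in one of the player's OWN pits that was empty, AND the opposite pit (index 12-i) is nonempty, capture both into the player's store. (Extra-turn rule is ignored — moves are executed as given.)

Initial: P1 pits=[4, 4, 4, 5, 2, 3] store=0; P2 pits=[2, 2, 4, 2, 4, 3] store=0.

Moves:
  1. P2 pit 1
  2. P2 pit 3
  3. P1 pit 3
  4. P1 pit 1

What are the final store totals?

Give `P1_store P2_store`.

Move 1: P2 pit1 -> P1=[4,4,4,5,2,3](0) P2=[2,0,5,3,4,3](0)
Move 2: P2 pit3 -> P1=[4,4,4,5,2,3](0) P2=[2,0,5,0,5,4](1)
Move 3: P1 pit3 -> P1=[4,4,4,0,3,4](1) P2=[3,1,5,0,5,4](1)
Move 4: P1 pit1 -> P1=[4,0,5,1,4,5](1) P2=[3,1,5,0,5,4](1)

Answer: 1 1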